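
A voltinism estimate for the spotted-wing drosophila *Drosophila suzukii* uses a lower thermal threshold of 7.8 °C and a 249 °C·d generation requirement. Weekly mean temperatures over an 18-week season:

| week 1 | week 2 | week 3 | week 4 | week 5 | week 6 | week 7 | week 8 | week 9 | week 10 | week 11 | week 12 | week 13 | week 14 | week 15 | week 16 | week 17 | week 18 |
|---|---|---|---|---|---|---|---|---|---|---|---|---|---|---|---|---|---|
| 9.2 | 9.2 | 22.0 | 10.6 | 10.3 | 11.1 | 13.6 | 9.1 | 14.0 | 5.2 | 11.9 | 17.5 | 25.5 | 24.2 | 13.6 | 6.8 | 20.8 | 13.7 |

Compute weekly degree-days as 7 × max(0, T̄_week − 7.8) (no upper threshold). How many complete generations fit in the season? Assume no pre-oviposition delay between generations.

3 generations

Weekly DD (7 × max(0, T̄ − 7.8)): 9.8, 9.8, 99.4, 19.6, 17.5, 23.1, 40.6, 9.1, 43.4, 0.0, 28.7, 67.9, 123.9, 114.8, 40.6, 0.0, 91.0, 41.3.
Season total = 780.5 DD.
Complete generations = ⌊780.5 / 249⌋ = 3.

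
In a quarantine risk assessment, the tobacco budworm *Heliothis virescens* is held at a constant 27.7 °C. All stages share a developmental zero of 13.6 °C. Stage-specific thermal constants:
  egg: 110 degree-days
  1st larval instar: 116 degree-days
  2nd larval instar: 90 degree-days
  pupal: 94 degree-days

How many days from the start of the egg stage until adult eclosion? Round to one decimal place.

Daily accumulation at 27.7 °C = 27.7 − 13.6 = 14.1 DD/day.
Total K = 110 + 116 + 90 + 94 = 410 DD.
Total duration = 410 / 14.1 = 29.078 ≈ 29.1 days.

29.1 days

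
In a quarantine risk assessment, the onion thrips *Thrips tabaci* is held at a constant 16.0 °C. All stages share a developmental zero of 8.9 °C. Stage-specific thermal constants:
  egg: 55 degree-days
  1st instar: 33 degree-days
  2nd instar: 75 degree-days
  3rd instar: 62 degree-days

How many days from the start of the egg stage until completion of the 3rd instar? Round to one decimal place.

Daily accumulation at 16.0 °C = 16.0 − 8.9 = 7.1 DD/day.
Total K = 55 + 33 + 75 + 62 = 225 DD.
Total duration = 225 / 7.1 = 31.690 ≈ 31.7 days.

31.7 days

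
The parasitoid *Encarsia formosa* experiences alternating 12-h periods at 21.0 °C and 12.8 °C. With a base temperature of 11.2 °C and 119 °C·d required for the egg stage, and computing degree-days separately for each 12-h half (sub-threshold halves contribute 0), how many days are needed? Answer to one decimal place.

Day half: max(0, 21.0 − 11.2) × 0.5 = 9.8 × 0.5 = 4.90 DD.
Night half: max(0, 12.8 − 11.2) × 0.5 = 1.6 × 0.5 = 0.80 DD.
Per 24 h: 5.70 DD/day.
Duration = 119 / 5.70 = 20.877 ≈ 20.9 days.

20.9 days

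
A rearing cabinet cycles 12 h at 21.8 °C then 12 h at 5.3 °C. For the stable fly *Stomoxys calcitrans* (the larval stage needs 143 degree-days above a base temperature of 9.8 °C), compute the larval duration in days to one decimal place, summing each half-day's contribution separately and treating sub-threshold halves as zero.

23.8 days

Day half: max(0, 21.8 − 9.8) × 0.5 = 12.0 × 0.5 = 6.00 DD.
Night half: max(0, 5.3 − 9.8) × 0.5 = 0.0 × 0.5 = 0.00 DD.
Per 24 h: 6.00 DD/day.
Duration = 143 / 6.00 = 23.833 ≈ 23.8 days.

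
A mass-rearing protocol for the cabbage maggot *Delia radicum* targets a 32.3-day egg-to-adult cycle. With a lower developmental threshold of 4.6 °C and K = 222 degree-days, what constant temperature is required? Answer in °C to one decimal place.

11.5 °C

Required daily accumulation = 222 / 32.3 = 6.873 DD/day.
T = T_base + 6.873 = 4.6 + 6.873 = 11.473 ≈ 11.5 °C.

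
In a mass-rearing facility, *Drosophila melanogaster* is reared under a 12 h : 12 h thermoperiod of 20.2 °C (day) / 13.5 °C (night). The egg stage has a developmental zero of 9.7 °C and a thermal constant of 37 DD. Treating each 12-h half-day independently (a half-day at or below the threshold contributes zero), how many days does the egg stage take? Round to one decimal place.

5.2 days

Day half: max(0, 20.2 − 9.7) × 0.5 = 10.5 × 0.5 = 5.25 DD.
Night half: max(0, 13.5 − 9.7) × 0.5 = 3.8 × 0.5 = 1.90 DD.
Per 24 h: 7.15 DD/day.
Duration = 37 / 7.15 = 5.175 ≈ 5.2 days.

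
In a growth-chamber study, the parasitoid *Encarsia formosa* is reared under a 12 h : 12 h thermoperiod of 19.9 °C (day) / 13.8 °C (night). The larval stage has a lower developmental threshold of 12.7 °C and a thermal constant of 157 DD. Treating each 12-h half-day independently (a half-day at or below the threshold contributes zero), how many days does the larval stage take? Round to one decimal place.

37.8 days

Day half: max(0, 19.9 − 12.7) × 0.5 = 7.2 × 0.5 = 3.60 DD.
Night half: max(0, 13.8 − 12.7) × 0.5 = 1.1 × 0.5 = 0.55 DD.
Per 24 h: 4.15 DD/day.
Duration = 157 / 4.15 = 37.831 ≈ 37.8 days.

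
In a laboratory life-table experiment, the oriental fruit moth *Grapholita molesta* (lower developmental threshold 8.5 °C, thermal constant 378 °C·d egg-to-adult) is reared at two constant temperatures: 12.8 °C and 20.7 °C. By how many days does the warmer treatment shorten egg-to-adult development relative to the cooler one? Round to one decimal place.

56.9 days

At 12.8 °C: 378 / (12.8 − 8.5) = 378 / 4.3 = 87.907 d.
At 20.7 °C: 378 / (20.7 − 8.5) = 378 / 12.2 = 30.984 d.
Difference = |87.907 − 30.984| = 56.923 ≈ 56.9 days.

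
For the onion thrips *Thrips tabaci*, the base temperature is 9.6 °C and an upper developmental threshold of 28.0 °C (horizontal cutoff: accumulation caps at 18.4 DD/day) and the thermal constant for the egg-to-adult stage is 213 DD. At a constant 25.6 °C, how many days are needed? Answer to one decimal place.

Daily accumulation = 25.6 − 9.6 = 16.0 DD/day.
Duration = 213 / 16.0 = 13.312 ≈ 13.3 days.

13.3 days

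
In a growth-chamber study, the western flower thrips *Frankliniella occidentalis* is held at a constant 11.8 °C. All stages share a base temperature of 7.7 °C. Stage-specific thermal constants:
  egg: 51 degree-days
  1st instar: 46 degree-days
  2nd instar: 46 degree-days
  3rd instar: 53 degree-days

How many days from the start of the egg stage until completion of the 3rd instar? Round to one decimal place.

Daily accumulation at 11.8 °C = 11.8 − 7.7 = 4.1 DD/day.
Total K = 51 + 46 + 46 + 53 = 196 DD.
Total duration = 196 / 4.1 = 47.805 ≈ 47.8 days.

47.8 days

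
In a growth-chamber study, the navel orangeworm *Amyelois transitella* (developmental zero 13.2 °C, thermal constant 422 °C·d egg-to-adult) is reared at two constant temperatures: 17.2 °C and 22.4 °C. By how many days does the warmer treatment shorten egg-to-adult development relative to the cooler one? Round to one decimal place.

59.6 days

At 17.2 °C: 422 / (17.2 − 13.2) = 422 / 4.0 = 105.500 d.
At 22.4 °C: 422 / (22.4 − 13.2) = 422 / 9.2 = 45.870 d.
Difference = |105.500 − 45.870| = 59.630 ≈ 59.6 days.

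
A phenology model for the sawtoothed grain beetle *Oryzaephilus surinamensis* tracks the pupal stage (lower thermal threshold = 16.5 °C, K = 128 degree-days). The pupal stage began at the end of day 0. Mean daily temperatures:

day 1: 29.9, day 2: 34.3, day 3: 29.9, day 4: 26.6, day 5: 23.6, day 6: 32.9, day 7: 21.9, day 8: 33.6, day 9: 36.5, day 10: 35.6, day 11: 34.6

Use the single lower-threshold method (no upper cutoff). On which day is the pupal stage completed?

Daily DD above 16.5 °C: 13.4, 17.8, 13.4, 10.1, 7.1, 16.4, 5.4, 17.1, 20.0, 19.1, 18.1.
Cumulative: 13.4, 31.2, 44.6, 54.7, 61.8, 78.2, 83.6, 100.7, 120.7, 139.8, 157.9.
The total first reaches 128 DD on day 10.

day 10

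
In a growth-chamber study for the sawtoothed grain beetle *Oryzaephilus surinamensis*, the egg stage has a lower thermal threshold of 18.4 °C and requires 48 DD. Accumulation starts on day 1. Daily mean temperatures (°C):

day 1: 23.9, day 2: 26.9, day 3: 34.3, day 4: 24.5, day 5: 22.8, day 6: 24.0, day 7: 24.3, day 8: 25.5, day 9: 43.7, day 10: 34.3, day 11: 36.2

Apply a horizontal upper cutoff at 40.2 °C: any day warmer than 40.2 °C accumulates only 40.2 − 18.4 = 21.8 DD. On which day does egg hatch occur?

day 7

Daily DD above 18.4 °C (capped at 21.8): 5.5, 8.5, 15.9, 6.1, 4.4, 5.6, 5.9, 7.1, 21.8, 15.9, 17.8.
Cumulative: 5.5, 14.0, 29.9, 36.0, 40.4, 46.0, 51.9, 59.0, 80.8, 96.7, 114.5.
The total first reaches 48 DD on day 7.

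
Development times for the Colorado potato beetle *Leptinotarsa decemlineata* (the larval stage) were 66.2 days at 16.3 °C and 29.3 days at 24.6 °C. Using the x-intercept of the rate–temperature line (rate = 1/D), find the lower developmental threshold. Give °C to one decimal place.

9.7 °C

Linear rate model ⇒ the product D·(T − T_b) is constant across temperatures.
66.2·(16.3 − T_b) = 29.3·(24.6 − T_b)
T_b = (66.2·16.3 − 29.3·24.6) / (66.2 − 29.3) = 358.28 / 36.9 = 9.709 °C ≈ 9.7 °C.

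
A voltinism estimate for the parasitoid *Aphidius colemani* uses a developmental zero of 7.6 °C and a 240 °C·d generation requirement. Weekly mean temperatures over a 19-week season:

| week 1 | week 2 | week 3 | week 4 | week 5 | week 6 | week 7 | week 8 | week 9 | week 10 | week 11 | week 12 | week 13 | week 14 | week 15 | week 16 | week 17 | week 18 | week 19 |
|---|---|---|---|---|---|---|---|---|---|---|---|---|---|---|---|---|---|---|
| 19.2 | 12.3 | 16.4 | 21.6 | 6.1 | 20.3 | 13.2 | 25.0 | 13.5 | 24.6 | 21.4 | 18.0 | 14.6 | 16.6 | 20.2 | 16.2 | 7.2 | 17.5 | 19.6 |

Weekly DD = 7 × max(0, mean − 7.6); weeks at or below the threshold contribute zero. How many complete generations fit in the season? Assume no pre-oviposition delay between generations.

Weekly DD (7 × max(0, T̄ − 7.6)): 81.2, 32.9, 61.6, 98.0, 0.0, 88.9, 39.2, 121.8, 41.3, 119.0, 96.6, 72.8, 49.0, 63.0, 88.2, 60.2, 0.0, 69.3, 84.0.
Season total = 1267.0 DD.
Complete generations = ⌊1267.0 / 240⌋ = 5.

5 generations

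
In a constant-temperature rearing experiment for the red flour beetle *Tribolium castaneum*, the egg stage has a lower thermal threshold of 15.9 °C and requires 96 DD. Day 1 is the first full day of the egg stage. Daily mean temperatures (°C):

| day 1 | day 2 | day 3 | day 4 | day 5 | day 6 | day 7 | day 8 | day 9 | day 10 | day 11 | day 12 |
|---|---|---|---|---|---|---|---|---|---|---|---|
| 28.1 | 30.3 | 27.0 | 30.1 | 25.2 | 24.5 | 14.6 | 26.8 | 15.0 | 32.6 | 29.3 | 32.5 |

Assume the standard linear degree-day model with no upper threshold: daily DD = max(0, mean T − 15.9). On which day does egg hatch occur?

Daily DD above 15.9 °C: 12.2, 14.4, 11.1, 14.2, 9.3, 8.6, 0.0, 10.9, 0.0, 16.7, 13.4, 16.6.
Cumulative: 12.2, 26.6, 37.7, 51.9, 61.2, 69.8, 69.8, 80.7, 80.7, 97.4, 110.8, 127.4.
The total first reaches 96 DD on day 10.

day 10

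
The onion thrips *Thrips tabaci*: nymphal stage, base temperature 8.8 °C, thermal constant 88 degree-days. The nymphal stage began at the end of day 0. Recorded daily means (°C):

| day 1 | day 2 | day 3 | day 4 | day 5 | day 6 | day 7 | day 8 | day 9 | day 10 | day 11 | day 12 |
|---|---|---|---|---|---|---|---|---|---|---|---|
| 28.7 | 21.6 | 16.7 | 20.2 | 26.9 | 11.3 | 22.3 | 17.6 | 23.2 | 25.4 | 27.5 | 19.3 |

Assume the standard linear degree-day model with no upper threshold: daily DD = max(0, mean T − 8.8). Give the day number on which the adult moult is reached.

Daily DD above 8.8 °C: 19.9, 12.8, 7.9, 11.4, 18.1, 2.5, 13.5, 8.8, 14.4, 16.6, 18.7, 10.5.
Cumulative: 19.9, 32.7, 40.6, 52.0, 70.1, 72.6, 86.1, 94.9, 109.3, 125.9, 144.6, 155.1.
The total first reaches 88 DD on day 8.

day 8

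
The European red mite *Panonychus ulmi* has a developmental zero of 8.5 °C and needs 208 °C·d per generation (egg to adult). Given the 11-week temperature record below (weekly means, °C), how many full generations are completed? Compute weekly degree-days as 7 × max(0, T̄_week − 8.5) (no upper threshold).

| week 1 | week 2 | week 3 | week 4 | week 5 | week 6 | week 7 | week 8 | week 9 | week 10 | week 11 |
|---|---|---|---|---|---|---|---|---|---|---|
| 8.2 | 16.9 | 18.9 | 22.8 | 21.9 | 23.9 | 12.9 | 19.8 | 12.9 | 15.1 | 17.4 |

3 generations

Weekly DD (7 × max(0, T̄ − 8.5)): 0.0, 58.8, 72.8, 100.1, 93.8, 107.8, 30.8, 79.1, 30.8, 46.2, 62.3.
Season total = 682.5 DD.
Complete generations = ⌊682.5 / 208⌋ = 3.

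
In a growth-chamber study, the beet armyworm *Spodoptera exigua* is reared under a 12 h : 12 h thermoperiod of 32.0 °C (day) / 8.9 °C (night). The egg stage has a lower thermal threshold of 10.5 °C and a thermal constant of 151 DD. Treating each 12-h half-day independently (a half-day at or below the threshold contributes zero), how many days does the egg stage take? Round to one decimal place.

14.0 days

Day half: max(0, 32.0 − 10.5) × 0.5 = 21.5 × 0.5 = 10.75 DD.
Night half: max(0, 8.9 − 10.5) × 0.5 = 0.0 × 0.5 = 0.00 DD.
Per 24 h: 10.75 DD/day.
Duration = 151 / 10.75 = 14.047 ≈ 14.0 days.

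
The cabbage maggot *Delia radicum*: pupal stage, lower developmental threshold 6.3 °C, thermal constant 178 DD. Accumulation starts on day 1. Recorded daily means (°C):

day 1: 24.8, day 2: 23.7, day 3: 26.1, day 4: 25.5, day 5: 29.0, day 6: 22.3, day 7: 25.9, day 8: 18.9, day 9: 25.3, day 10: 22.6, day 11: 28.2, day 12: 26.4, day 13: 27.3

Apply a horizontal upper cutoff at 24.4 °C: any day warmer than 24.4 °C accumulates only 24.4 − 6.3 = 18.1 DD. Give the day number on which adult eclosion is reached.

day 11

Daily DD above 6.3 °C (capped at 18.1): 18.1, 17.4, 18.1, 18.1, 18.1, 16.0, 18.1, 12.6, 18.1, 16.3, 18.1, 18.1, 18.1.
Cumulative: 18.1, 35.5, 53.6, 71.7, 89.8, 105.8, 123.9, 136.5, 154.6, 170.9, 189.0, 207.1, 225.2.
The total first reaches 178 DD on day 11.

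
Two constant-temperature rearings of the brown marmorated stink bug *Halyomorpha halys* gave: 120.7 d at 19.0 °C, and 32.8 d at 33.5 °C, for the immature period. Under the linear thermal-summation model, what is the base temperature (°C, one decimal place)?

13.6 °C

Equal thermal constants: D₁(T₁ − T_b) = D₂(T₂ − T_b).
120.7·(19.0 − T_b) = 32.8·(33.5 − T_b)
T_b = (120.7·19.0 − 32.8·33.5) / (120.7 − 32.8) = 1194.50 / 87.9 = 13.589 °C ≈ 13.6 °C.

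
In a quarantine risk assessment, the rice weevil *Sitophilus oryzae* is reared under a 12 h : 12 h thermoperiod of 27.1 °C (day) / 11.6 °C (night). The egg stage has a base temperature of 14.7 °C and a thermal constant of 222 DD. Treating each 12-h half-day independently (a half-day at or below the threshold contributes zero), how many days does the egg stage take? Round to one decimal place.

35.8 days

Day half: max(0, 27.1 − 14.7) × 0.5 = 12.4 × 0.5 = 6.20 DD.
Night half: max(0, 11.6 − 14.7) × 0.5 = 0.0 × 0.5 = 0.00 DD.
Per 24 h: 6.20 DD/day.
Duration = 222 / 6.20 = 35.806 ≈ 35.8 days.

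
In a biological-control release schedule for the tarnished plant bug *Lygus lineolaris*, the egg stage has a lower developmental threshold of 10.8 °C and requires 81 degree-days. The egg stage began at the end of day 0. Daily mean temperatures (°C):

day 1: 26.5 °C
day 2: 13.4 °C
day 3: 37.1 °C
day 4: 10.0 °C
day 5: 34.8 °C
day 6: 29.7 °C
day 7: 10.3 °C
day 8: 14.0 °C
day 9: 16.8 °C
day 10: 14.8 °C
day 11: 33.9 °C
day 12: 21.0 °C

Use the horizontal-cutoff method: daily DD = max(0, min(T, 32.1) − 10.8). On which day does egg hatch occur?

day 8

Daily DD above 10.8 °C (capped at 21.3): 15.7, 2.6, 21.3, 0.0, 21.3, 18.9, 0.0, 3.2, 6.0, 4.0, 21.3, 10.2.
Cumulative: 15.7, 18.3, 39.6, 39.6, 60.9, 79.8, 79.8, 83.0, 89.0, 93.0, 114.3, 124.5.
The total first reaches 81 DD on day 8.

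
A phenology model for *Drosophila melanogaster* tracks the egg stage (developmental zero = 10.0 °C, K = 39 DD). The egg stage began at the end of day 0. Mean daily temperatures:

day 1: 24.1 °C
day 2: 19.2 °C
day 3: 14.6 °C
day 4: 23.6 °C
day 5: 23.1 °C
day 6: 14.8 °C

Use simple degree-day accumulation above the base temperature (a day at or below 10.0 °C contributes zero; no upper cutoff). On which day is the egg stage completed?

Daily DD above 10.0 °C: 14.1, 9.2, 4.6, 13.6, 13.1, 4.8.
Cumulative: 14.1, 23.3, 27.9, 41.5, 54.6, 59.4.
The total first reaches 39 DD on day 4.

day 4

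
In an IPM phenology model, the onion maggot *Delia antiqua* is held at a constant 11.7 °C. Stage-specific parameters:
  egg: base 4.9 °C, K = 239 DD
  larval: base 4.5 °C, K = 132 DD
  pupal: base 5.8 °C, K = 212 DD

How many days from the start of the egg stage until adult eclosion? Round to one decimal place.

89.4 days

egg: 239 / (11.7 − 4.9) = 239 / 6.8 = 35.147 d.
larval: 132 / (11.7 − 4.5) = 132 / 7.2 = 18.333 d.
pupal: 212 / (11.7 − 5.8) = 212 / 5.9 = 35.932 d.
Sum = 89.413 ≈ 89.4 days.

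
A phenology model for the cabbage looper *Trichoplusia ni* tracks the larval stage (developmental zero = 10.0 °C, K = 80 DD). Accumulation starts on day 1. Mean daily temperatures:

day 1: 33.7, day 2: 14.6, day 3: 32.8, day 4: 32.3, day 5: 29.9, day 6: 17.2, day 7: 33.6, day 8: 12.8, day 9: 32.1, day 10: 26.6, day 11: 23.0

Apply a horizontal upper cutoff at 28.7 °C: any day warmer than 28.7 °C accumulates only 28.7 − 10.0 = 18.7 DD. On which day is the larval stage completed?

Daily DD above 10.0 °C (capped at 18.7): 18.7, 4.6, 18.7, 18.7, 18.7, 7.2, 18.7, 2.8, 18.7, 16.6, 13.0.
Cumulative: 18.7, 23.3, 42.0, 60.7, 79.4, 86.6, 105.3, 108.1, 126.8, 143.4, 156.4.
The total first reaches 80 DD on day 6.

day 6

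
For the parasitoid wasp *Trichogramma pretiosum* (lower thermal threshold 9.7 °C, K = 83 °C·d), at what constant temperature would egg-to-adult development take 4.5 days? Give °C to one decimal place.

Required daily accumulation = 83 / 4.5 = 18.444 DD/day.
T = T_base + 18.444 = 9.7 + 18.444 = 28.144 ≈ 28.1 °C.

28.1 °C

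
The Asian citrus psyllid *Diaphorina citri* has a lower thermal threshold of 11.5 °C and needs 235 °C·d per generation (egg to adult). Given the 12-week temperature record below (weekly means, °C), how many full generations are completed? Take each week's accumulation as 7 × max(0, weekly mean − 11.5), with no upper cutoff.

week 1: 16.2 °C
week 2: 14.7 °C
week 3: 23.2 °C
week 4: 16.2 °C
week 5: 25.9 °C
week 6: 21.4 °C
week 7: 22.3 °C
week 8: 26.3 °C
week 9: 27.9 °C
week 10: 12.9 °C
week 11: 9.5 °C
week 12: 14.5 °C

2 generations

Weekly DD (7 × max(0, T̄ − 11.5)): 32.9, 22.4, 81.9, 32.9, 100.8, 69.3, 75.6, 103.6, 114.8, 9.8, 0.0, 21.0.
Season total = 665.0 DD.
Complete generations = ⌊665.0 / 235⌋ = 2.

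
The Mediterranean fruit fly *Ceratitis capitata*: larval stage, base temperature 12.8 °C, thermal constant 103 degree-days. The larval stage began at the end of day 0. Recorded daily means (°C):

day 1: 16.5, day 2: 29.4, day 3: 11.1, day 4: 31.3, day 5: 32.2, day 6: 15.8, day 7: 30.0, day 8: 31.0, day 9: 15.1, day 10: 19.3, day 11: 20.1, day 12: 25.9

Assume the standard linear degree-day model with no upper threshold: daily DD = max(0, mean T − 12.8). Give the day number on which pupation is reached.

day 10

Daily DD above 12.8 °C: 3.7, 16.6, 0.0, 18.5, 19.4, 3.0, 17.2, 18.2, 2.3, 6.5, 7.3, 13.1.
Cumulative: 3.7, 20.3, 20.3, 38.8, 58.2, 61.2, 78.4, 96.6, 98.9, 105.4, 112.7, 125.8.
The total first reaches 103 DD on day 10.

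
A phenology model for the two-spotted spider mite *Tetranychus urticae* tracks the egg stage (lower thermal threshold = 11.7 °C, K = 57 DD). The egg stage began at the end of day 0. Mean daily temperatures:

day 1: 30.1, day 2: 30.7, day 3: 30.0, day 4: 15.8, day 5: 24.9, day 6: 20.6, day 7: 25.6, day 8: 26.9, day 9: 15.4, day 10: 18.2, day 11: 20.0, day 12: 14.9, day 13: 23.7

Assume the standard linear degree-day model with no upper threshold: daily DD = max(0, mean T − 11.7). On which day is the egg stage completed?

Daily DD above 11.7 °C: 18.4, 19.0, 18.3, 4.1, 13.2, 8.9, 13.9, 15.2, 3.7, 6.5, 8.3, 3.2, 12.0.
Cumulative: 18.4, 37.4, 55.7, 59.8, 73.0, 81.9, 95.8, 111.0, 114.7, 121.2, 129.5, 132.7, 144.7.
The total first reaches 57 DD on day 4.

day 4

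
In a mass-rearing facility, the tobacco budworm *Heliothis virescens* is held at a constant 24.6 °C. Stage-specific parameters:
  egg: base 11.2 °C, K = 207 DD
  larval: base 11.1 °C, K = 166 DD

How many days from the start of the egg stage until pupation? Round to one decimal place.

27.7 days

egg: 207 / (24.6 − 11.2) = 207 / 13.4 = 15.448 d.
larval: 166 / (24.6 − 11.1) = 166 / 13.5 = 12.296 d.
Sum = 27.744 ≈ 27.7 days.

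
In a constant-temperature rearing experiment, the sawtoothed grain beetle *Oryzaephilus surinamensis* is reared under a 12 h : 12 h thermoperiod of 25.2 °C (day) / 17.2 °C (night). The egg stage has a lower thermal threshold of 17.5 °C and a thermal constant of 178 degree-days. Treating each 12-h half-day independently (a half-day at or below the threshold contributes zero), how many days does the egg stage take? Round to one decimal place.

46.2 days

Day half: max(0, 25.2 − 17.5) × 0.5 = 7.7 × 0.5 = 3.85 DD.
Night half: max(0, 17.2 − 17.5) × 0.5 = 0.0 × 0.5 = 0.00 DD.
Per 24 h: 3.85 DD/day.
Duration = 178 / 3.85 = 46.234 ≈ 46.2 days.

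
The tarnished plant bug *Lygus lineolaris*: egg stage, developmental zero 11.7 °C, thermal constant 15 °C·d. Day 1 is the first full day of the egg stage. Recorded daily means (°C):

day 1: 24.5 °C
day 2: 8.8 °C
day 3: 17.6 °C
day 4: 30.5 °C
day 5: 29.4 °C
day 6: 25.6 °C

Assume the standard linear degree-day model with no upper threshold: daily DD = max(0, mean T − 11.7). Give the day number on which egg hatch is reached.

day 3

Daily DD above 11.7 °C: 12.8, 0.0, 5.9, 18.8, 17.7, 13.9.
Cumulative: 12.8, 12.8, 18.7, 37.5, 55.2, 69.1.
The total first reaches 15 DD on day 3.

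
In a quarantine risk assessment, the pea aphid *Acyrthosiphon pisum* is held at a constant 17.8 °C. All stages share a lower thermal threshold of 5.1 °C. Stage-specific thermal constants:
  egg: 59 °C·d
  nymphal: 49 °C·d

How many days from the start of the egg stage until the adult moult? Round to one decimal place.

Daily accumulation at 17.8 °C = 17.8 − 5.1 = 12.7 DD/day.
Total K = 59 + 49 = 108 DD.
Total duration = 108 / 12.7 = 8.504 ≈ 8.5 days.

8.5 days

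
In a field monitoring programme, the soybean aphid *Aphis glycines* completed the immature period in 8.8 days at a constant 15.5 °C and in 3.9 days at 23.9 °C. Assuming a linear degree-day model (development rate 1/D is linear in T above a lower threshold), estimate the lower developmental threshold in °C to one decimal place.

Linear rate model ⇒ the product D·(T − T_b) is constant across temperatures.
8.8·(15.5 − T_b) = 3.9·(23.9 − T_b)
T_b = (8.8·15.5 − 3.9·23.9) / (8.8 − 3.9) = 43.19 / 4.9 = 8.814 °C ≈ 8.8 °C.

8.8 °C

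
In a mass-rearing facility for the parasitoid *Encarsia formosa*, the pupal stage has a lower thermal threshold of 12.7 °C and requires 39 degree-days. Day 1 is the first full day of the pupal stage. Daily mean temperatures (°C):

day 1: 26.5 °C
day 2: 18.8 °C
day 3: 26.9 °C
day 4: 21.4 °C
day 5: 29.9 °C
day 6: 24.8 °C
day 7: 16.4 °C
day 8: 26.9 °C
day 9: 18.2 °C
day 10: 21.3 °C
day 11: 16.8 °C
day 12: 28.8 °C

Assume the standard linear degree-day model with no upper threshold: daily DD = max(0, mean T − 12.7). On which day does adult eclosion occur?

day 4

Daily DD above 12.7 °C: 13.8, 6.1, 14.2, 8.7, 17.2, 12.1, 3.7, 14.2, 5.5, 8.6, 4.1, 16.1.
Cumulative: 13.8, 19.9, 34.1, 42.8, 60.0, 72.1, 75.8, 90.0, 95.5, 104.1, 108.2, 124.3.
The total first reaches 39 DD on day 4.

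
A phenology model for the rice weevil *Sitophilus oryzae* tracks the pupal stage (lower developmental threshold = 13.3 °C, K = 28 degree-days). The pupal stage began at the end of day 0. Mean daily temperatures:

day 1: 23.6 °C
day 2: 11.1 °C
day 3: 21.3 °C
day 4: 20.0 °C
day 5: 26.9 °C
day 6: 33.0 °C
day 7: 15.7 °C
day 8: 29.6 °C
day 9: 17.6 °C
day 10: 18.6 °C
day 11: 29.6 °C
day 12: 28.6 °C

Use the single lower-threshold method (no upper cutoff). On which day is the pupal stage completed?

day 5

Daily DD above 13.3 °C: 10.3, 0.0, 8.0, 6.7, 13.6, 19.7, 2.4, 16.3, 4.3, 5.3, 16.3, 15.3.
Cumulative: 10.3, 10.3, 18.3, 25.0, 38.6, 58.3, 60.7, 77.0, 81.3, 86.6, 102.9, 118.2.
The total first reaches 28 DD on day 5.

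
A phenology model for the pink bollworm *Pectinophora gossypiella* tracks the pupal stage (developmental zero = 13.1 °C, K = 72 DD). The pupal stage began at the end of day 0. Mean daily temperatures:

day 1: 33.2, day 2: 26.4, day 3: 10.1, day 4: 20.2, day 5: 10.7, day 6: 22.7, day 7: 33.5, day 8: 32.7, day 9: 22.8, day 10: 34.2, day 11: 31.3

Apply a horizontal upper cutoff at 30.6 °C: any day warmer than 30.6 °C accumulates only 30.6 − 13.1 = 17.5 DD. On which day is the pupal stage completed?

day 8

Daily DD above 13.1 °C (capped at 17.5): 17.5, 13.3, 0.0, 7.1, 0.0, 9.6, 17.5, 17.5, 9.7, 17.5, 17.5.
Cumulative: 17.5, 30.8, 30.8, 37.9, 37.9, 47.5, 65.0, 82.5, 92.2, 109.7, 127.2.
The total first reaches 72 DD on day 8.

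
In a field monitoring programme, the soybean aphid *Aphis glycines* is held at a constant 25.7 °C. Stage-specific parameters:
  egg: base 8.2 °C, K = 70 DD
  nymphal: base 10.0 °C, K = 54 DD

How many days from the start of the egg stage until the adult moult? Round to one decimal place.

egg: 70 / (25.7 − 8.2) = 70 / 17.5 = 4.000 d.
nymphal: 54 / (25.7 − 10.0) = 54 / 15.7 = 3.439 d.
Sum = 7.439 ≈ 7.4 days.

7.4 days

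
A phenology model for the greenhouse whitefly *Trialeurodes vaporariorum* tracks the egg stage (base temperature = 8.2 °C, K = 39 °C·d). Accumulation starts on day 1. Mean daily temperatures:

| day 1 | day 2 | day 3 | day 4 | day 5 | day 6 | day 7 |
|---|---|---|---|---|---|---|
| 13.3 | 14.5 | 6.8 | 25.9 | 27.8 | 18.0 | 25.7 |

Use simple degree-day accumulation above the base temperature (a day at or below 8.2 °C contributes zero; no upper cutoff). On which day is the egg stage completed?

Daily DD above 8.2 °C: 5.1, 6.3, 0.0, 17.7, 19.6, 9.8, 17.5.
Cumulative: 5.1, 11.4, 11.4, 29.1, 48.7, 58.5, 76.0.
The total first reaches 39 DD on day 5.

day 5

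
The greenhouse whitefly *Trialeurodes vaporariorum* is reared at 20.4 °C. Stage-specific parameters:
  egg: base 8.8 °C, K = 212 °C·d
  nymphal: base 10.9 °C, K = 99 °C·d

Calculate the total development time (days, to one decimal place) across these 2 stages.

egg: 212 / (20.4 − 8.8) = 212 / 11.6 = 18.276 d.
nymphal: 99 / (20.4 − 10.9) = 99 / 9.5 = 10.421 d.
Sum = 28.697 ≈ 28.7 days.

28.7 days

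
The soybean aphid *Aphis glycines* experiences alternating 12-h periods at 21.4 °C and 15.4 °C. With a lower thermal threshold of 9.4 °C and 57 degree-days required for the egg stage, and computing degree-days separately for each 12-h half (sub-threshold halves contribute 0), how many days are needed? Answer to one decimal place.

6.3 days

Day half: max(0, 21.4 − 9.4) × 0.5 = 12.0 × 0.5 = 6.00 DD.
Night half: max(0, 15.4 − 9.4) × 0.5 = 6.0 × 0.5 = 3.00 DD.
Per 24 h: 9.00 DD/day.
Duration = 57 / 9.00 = 6.333 ≈ 6.3 days.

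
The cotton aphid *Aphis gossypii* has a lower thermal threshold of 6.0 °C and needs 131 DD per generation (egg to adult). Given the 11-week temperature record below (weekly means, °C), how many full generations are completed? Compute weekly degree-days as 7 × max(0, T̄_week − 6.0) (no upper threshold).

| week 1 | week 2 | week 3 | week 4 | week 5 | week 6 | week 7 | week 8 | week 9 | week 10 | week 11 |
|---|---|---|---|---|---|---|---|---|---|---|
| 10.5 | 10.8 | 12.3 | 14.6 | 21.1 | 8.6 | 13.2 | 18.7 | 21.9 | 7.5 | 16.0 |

Weekly DD (7 × max(0, T̄ − 6.0)): 31.5, 33.6, 44.1, 60.2, 105.7, 18.2, 50.4, 88.9, 111.3, 10.5, 70.0.
Season total = 624.4 DD.
Complete generations = ⌊624.4 / 131⌋ = 4.

4 generations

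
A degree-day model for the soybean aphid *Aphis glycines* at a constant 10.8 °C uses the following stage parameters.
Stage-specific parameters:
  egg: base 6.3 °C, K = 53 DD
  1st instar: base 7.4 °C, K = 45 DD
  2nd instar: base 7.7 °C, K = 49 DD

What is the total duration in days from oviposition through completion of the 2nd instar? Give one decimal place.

40.8 days

egg: 53 / (10.8 − 6.3) = 53 / 4.5 = 11.778 d.
1st instar: 45 / (10.8 − 7.4) = 45 / 3.4 = 13.235 d.
2nd instar: 49 / (10.8 − 7.7) = 49 / 3.1 = 15.806 d.
Sum = 40.820 ≈ 40.8 days.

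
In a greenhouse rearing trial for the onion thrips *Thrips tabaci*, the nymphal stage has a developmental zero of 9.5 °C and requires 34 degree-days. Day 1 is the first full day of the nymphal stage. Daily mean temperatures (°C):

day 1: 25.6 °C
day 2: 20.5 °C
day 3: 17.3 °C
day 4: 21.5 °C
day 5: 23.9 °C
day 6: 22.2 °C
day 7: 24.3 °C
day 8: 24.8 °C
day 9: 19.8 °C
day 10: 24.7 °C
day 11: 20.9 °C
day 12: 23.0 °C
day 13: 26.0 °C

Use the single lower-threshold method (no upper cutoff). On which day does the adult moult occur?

Daily DD above 9.5 °C: 16.1, 11.0, 7.8, 12.0, 14.4, 12.7, 14.8, 15.3, 10.3, 15.2, 11.4, 13.5, 16.5.
Cumulative: 16.1, 27.1, 34.9, 46.9, 61.3, 74.0, 88.8, 104.1, 114.4, 129.6, 141.0, 154.5, 171.0.
The total first reaches 34 DD on day 3.

day 3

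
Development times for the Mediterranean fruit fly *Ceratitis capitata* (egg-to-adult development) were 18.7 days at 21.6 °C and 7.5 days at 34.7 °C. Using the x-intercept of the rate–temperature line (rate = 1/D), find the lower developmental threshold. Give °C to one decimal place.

Under the model K = D·(T − T_b), so D₁·(T₁ − T_b) = D₂·(T₂ − T_b).
18.7·(21.6 − T_b) = 7.5·(34.7 − T_b)
T_b = (18.7·21.6 − 7.5·34.7) / (18.7 − 7.5) = 143.67 / 11.2 = 12.828 °C ≈ 12.8 °C.

12.8 °C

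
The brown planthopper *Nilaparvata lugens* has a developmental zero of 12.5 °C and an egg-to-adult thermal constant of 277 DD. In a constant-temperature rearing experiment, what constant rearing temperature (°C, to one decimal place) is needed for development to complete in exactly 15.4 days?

Required daily accumulation = 277 / 15.4 = 17.987 DD/day.
T = T_base + 17.987 = 12.5 + 17.987 = 30.487 ≈ 30.5 °C.

30.5 °C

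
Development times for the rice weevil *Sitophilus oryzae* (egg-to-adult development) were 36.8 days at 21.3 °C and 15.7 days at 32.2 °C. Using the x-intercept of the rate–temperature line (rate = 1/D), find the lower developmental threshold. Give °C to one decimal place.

Equal thermal constants: D₁(T₁ − T_b) = D₂(T₂ − T_b).
36.8·(21.3 − T_b) = 15.7·(32.2 − T_b)
T_b = (36.8·21.3 − 15.7·32.2) / (36.8 − 15.7) = 278.30 / 21.1 = 13.190 °C ≈ 13.2 °C.

13.2 °C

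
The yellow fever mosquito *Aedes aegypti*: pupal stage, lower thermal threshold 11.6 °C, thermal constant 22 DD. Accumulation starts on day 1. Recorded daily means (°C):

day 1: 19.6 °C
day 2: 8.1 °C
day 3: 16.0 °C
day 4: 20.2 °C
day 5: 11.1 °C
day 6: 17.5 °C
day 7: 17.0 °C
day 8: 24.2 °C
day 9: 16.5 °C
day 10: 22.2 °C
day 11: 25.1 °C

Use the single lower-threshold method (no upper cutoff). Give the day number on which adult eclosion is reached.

Daily DD above 11.6 °C: 8.0, 0.0, 4.4, 8.6, 0.0, 5.9, 5.4, 12.6, 4.9, 10.6, 13.5.
Cumulative: 8.0, 8.0, 12.4, 21.0, 21.0, 26.9, 32.3, 44.9, 49.8, 60.4, 73.9.
The total first reaches 22 DD on day 6.

day 6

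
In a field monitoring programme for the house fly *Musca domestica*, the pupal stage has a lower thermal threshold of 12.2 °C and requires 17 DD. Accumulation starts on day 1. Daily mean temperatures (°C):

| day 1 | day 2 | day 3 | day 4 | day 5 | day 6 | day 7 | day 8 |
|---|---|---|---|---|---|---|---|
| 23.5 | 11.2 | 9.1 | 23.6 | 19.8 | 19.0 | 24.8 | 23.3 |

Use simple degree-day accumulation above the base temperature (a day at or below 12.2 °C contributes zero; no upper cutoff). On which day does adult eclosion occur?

Daily DD above 12.2 °C: 11.3, 0.0, 0.0, 11.4, 7.6, 6.8, 12.6, 11.1.
Cumulative: 11.3, 11.3, 11.3, 22.7, 30.3, 37.1, 49.7, 60.8.
The total first reaches 17 DD on day 4.

day 4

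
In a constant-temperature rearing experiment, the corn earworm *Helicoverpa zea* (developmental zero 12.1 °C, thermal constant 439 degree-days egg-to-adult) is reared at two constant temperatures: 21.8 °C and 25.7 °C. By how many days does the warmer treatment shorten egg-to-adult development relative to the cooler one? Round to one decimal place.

13.0 days

At 21.8 °C: 439 / (21.8 − 12.1) = 439 / 9.7 = 45.258 d.
At 25.7 °C: 439 / (25.7 − 12.1) = 439 / 13.6 = 32.279 d.
Difference = |45.258 − 32.279| = 12.978 ≈ 13.0 days.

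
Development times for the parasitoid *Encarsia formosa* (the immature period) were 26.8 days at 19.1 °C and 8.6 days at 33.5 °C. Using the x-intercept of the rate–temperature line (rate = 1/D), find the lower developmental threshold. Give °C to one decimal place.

12.3 °C

Under the model K = D·(T − T_b), so D₁·(T₁ − T_b) = D₂·(T₂ − T_b).
26.8·(19.1 − T_b) = 8.6·(33.5 − T_b)
T_b = (26.8·19.1 − 8.6·33.5) / (26.8 − 8.6) = 223.78 / 18.2 = 12.296 °C ≈ 12.3 °C.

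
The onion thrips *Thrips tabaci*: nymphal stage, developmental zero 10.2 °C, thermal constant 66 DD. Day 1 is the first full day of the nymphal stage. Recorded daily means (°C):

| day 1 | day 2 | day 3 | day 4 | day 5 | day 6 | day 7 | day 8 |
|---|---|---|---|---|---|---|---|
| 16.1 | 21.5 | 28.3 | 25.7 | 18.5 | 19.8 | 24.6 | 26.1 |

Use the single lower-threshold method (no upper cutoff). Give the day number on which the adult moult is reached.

day 6

Daily DD above 10.2 °C: 5.9, 11.3, 18.1, 15.5, 8.3, 9.6, 14.4, 15.9.
Cumulative: 5.9, 17.2, 35.3, 50.8, 59.1, 68.7, 83.1, 99.0.
The total first reaches 66 DD on day 6.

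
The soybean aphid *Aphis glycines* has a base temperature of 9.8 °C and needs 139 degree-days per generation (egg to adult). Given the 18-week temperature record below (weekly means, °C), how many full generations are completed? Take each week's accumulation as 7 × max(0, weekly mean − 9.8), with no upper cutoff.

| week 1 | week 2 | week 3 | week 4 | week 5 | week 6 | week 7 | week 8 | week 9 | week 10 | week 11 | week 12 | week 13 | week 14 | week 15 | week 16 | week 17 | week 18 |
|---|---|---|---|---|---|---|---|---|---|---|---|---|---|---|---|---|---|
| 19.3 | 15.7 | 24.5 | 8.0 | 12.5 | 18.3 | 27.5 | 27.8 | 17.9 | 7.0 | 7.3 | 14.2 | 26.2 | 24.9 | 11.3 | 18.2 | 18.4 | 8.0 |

7 generations

Weekly DD (7 × max(0, T̄ − 9.8)): 66.5, 41.3, 102.9, 0.0, 18.9, 59.5, 123.9, 126.0, 56.7, 0.0, 0.0, 30.8, 114.8, 105.7, 10.5, 58.8, 60.2, 0.0.
Season total = 976.5 DD.
Complete generations = ⌊976.5 / 139⌋ = 7.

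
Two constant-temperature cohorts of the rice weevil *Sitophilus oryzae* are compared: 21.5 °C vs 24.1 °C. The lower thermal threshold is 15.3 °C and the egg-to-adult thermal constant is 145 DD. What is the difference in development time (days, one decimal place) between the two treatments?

At 21.5 °C: 145 / (21.5 − 15.3) = 145 / 6.2 = 23.387 d.
At 24.1 °C: 145 / (24.1 − 15.3) = 145 / 8.8 = 16.477 d.
Difference = |23.387 − 16.477| = 6.910 ≈ 6.9 days.

6.9 days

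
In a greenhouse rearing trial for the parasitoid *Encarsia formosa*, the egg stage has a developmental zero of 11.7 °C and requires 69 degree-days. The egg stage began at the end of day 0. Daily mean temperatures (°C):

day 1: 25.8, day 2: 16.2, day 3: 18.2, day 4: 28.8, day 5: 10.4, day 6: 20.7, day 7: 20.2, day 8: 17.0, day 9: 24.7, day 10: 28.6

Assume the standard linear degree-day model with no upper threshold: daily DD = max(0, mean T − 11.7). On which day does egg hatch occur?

day 9

Daily DD above 11.7 °C: 14.1, 4.5, 6.5, 17.1, 0.0, 9.0, 8.5, 5.3, 13.0, 16.9.
Cumulative: 14.1, 18.6, 25.1, 42.2, 42.2, 51.2, 59.7, 65.0, 78.0, 94.9.
The total first reaches 69 DD on day 9.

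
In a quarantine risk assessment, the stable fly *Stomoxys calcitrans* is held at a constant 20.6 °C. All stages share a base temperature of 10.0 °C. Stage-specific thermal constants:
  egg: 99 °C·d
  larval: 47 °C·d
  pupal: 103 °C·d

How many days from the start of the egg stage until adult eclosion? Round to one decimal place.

Daily accumulation at 20.6 °C = 20.6 − 10.0 = 10.6 DD/day.
Total K = 99 + 47 + 103 = 249 DD.
Total duration = 249 / 10.6 = 23.491 ≈ 23.5 days.

23.5 days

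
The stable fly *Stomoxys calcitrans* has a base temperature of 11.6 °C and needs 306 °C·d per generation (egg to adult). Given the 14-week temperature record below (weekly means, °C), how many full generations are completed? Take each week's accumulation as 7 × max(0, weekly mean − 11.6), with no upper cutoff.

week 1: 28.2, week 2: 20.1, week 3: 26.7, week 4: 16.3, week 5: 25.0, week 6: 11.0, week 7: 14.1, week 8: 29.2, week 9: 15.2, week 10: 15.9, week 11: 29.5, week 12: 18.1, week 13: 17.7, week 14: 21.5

Weekly DD (7 × max(0, T̄ − 11.6)): 116.2, 59.5, 105.7, 32.9, 93.8, 0.0, 17.5, 123.2, 25.2, 30.1, 125.3, 45.5, 42.7, 69.3.
Season total = 886.9 DD.
Complete generations = ⌊886.9 / 306⌋ = 2.

2 generations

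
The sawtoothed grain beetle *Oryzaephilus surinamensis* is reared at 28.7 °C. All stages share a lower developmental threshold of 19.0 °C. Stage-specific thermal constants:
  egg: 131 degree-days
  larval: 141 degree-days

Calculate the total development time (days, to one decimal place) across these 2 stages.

Daily accumulation at 28.7 °C = 28.7 − 19.0 = 9.7 DD/day.
Total K = 131 + 141 = 272 DD.
Total duration = 272 / 9.7 = 28.041 ≈ 28.0 days.

28.0 days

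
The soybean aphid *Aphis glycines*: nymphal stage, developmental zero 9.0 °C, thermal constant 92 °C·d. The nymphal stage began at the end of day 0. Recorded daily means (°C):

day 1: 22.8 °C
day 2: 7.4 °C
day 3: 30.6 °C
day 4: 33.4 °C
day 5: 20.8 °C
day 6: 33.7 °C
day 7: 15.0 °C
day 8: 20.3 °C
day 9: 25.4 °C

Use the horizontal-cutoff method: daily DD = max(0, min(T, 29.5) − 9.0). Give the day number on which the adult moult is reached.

Daily DD above 9.0 °C (capped at 20.5): 13.8, 0.0, 20.5, 20.5, 11.8, 20.5, 6.0, 11.3, 16.4.
Cumulative: 13.8, 13.8, 34.3, 54.8, 66.6, 87.1, 93.1, 104.4, 120.8.
The total first reaches 92 DD on day 7.

day 7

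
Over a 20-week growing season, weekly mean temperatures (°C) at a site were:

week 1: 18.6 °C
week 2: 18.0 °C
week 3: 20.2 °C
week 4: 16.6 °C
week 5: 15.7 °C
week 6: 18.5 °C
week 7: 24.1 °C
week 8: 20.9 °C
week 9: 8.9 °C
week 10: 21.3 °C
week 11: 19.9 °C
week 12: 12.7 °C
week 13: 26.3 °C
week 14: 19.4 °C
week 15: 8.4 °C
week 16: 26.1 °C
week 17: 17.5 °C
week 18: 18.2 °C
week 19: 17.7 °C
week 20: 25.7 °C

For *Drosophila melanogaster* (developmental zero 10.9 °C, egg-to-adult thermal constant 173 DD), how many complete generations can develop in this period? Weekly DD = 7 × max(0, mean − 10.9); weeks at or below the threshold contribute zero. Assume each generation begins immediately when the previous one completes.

Weekly DD (7 × max(0, T̄ − 10.9)): 53.9, 49.7, 65.1, 39.9, 33.6, 53.2, 92.4, 70.0, 0.0, 72.8, 63.0, 12.6, 107.8, 59.5, 0.0, 106.4, 46.2, 51.1, 47.6, 103.6.
Season total = 1128.4 DD.
Complete generations = ⌊1128.4 / 173⌋ = 6.

6 generations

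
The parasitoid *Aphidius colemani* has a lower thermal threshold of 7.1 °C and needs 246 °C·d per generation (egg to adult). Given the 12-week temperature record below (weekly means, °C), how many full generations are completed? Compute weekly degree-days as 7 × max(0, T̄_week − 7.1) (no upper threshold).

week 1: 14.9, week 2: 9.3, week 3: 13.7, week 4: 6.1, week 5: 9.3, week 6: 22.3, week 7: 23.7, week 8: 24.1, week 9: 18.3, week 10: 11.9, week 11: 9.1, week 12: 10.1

2 generations

Weekly DD (7 × max(0, T̄ − 7.1)): 54.6, 15.4, 46.2, 0.0, 15.4, 106.4, 116.2, 119.0, 78.4, 33.6, 14.0, 21.0.
Season total = 620.2 DD.
Complete generations = ⌊620.2 / 246⌋ = 2.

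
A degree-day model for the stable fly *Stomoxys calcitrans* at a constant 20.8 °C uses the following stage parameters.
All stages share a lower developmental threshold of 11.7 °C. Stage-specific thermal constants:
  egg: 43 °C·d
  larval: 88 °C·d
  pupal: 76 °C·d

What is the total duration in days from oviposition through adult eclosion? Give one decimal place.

Daily accumulation at 20.8 °C = 20.8 − 11.7 = 9.1 DD/day.
Total K = 43 + 88 + 76 = 207 DD.
Total duration = 207 / 9.1 = 22.747 ≈ 22.7 days.

22.7 days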